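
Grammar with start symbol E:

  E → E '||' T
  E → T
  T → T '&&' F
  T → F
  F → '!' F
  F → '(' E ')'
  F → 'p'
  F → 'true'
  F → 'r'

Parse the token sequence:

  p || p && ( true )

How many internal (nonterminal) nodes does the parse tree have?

11

[E [E [T [F p]]] || [T [T [F p]] && [F ( [E [T [F true]]] )]]]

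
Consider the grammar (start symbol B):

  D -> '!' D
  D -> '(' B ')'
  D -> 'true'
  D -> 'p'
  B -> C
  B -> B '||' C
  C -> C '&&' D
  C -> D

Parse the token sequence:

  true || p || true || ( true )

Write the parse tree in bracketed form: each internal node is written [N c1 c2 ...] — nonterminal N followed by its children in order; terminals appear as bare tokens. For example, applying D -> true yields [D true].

[B [B [B [B [C [D true]]] || [C [D p]]] || [C [D true]]] || [C [D ( [B [C [D true]]] )]]]

B
B || C
B || C || C
B || C || C || C
C || C || C || C
D || C || C || C
true || C || C || C
true || D || C || C
true || p || C || C
true || p || D || C
true || p || true || C
true || p || true || D
true || p || true || ( B )
true || p || true || ( C )
true || p || true || ( D )
true || p || true || ( true )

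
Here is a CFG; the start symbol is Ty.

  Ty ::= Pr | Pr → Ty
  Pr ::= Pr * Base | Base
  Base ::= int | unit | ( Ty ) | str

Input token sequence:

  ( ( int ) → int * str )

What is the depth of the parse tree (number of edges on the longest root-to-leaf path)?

9

[Ty [Pr [Base ( [Ty [Pr [Base ( [Ty [Pr [Base int]]] )]] → [Ty [Pr [Pr [Base int]] * [Base str]]]] )]]]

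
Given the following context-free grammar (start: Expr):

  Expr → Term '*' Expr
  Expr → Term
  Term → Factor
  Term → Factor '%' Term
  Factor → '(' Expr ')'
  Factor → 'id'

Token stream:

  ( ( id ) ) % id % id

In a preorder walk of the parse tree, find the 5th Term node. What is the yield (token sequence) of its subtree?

[Expr [Term [Factor ( [Expr [Term [Factor ( [Expr [Term [Factor id]]] )]]] )] % [Term [Factor id] % [Term [Factor id]]]]]

id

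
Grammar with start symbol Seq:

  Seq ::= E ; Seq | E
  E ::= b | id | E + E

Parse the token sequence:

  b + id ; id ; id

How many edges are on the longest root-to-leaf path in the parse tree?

4

[Seq [E [E b] + [E id]] ; [Seq [E id] ; [Seq [E id]]]]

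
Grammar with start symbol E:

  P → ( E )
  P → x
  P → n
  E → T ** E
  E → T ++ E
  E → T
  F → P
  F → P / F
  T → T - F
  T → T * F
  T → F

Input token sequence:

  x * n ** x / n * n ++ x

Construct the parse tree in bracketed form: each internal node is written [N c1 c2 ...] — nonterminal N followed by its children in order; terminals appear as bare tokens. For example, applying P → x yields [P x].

[E [T [T [F [P x]]] * [F [P n]]] ** [E [T [T [F [P x] / [F [P n]]]] * [F [P n]]] ++ [E [T [F [P x]]]]]]

E
T ** E
T * F ** E
F * F ** E
P * F ** E
x * F ** E
x * P ** E
x * n ** E
x * n ** T ++ E
x * n ** T * F ++ E
x * n ** F * F ++ E
x * n ** P / F * F ++ E
x * n ** x / F * F ++ E
x * n ** x / P * F ++ E
x * n ** x / n * F ++ E
x * n ** x / n * P ++ E
x * n ** x / n * n ++ E
x * n ** x / n * n ++ T
x * n ** x / n * n ++ F
x * n ** x / n * n ++ P
x * n ** x / n * n ++ x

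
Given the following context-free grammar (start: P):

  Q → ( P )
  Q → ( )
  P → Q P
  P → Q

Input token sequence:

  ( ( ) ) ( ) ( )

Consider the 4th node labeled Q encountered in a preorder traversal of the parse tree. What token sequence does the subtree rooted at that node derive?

( )

[P [Q ( [P [Q ( )]] )] [P [Q ( )] [P [Q ( )]]]]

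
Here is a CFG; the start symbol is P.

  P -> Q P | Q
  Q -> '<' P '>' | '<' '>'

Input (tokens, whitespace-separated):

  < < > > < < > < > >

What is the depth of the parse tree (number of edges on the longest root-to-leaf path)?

[P [Q < [P [Q < >]] >] [P [Q < [P [Q < >] [P [Q < >]]] >]]]

6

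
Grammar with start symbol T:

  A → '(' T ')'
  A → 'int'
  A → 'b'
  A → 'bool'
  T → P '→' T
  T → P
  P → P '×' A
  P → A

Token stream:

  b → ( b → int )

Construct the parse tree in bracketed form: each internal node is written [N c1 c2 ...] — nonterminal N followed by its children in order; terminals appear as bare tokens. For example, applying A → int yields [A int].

[T [P [A b]] → [T [P [A ( [T [P [A b]] → [T [P [A int]]]] )]]]]

T
P → T
A → T
b → T
b → P
b → A
b → ( T )
b → ( P → T )
b → ( A → T )
b → ( b → T )
b → ( b → P )
b → ( b → A )
b → ( b → int )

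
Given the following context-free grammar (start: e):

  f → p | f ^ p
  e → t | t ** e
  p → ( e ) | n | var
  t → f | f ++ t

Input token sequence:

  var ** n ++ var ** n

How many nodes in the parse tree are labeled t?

[e [t [f [p var]]] ** [e [t [f [p n]] ++ [t [f [p var]]]] ** [e [t [f [p n]]]]]]

4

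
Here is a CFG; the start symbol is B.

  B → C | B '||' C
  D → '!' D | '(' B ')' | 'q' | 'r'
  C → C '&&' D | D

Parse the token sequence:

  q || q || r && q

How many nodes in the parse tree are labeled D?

4

[B [B [B [C [D q]]] || [C [D q]]] || [C [C [D r]] && [D q]]]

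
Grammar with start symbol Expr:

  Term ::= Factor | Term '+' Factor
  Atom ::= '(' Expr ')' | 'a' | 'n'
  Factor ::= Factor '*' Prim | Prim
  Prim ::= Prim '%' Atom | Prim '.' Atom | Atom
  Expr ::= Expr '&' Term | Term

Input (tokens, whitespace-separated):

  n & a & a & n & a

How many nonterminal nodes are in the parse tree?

[Expr [Expr [Expr [Expr [Expr [Term [Factor [Prim [Atom n]]]]] & [Term [Factor [Prim [Atom a]]]]] & [Term [Factor [Prim [Atom a]]]]] & [Term [Factor [Prim [Atom n]]]]] & [Term [Factor [Prim [Atom a]]]]]

25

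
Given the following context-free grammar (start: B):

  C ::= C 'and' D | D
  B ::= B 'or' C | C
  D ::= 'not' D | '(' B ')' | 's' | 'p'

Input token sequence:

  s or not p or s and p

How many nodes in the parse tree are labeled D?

5

[B [B [B [C [D s]]] or [C [D not [D p]]]] or [C [C [D s]] and [D p]]]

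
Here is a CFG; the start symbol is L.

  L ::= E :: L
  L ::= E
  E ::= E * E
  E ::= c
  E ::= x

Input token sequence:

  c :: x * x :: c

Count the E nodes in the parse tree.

[L [E c] :: [L [E [E x] * [E x]] :: [L [E c]]]]

5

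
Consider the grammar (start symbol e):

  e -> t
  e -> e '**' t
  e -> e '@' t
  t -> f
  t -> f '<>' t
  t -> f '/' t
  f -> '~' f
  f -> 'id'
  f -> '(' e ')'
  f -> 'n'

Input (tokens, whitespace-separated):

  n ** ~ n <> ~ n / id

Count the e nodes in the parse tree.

2

[e [e [t [f n]]] ** [t [f ~ [f n]] <> [t [f ~ [f n]] / [t [f id]]]]]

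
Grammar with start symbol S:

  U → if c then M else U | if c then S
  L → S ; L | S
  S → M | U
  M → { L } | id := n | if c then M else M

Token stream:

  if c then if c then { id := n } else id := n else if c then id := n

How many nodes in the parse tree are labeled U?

2

[S [U if c then [M if c then [M { [L [S [M id := n]]] }] else [M id := n]] else [U if c then [S [M id := n]]]]]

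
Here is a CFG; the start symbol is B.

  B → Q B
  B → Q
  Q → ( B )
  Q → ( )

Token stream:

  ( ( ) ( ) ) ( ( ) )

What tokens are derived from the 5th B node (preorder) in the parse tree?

( )

[B [Q ( [B [Q ( )] [B [Q ( )]]] )] [B [Q ( [B [Q ( )]] )]]]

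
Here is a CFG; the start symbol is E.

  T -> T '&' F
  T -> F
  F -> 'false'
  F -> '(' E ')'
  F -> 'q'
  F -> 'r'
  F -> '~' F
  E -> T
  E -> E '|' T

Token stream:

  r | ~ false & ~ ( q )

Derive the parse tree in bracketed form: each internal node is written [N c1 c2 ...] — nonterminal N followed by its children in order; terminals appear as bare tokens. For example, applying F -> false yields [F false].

[E [E [T [F r]]] | [T [T [F ~ [F false]]] & [F ~ [F ( [E [T [F q]]] )]]]]

E
E | T
T | T
F | T
r | T
r | T & F
r | F & F
r | ~ F & F
r | ~ false & F
r | ~ false & ~ F
r | ~ false & ~ ( E )
r | ~ false & ~ ( T )
r | ~ false & ~ ( F )
r | ~ false & ~ ( q )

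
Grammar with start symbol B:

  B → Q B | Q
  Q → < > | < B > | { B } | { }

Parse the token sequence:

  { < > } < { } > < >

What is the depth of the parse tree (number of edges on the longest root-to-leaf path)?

5

[B [Q { [B [Q < >]] }] [B [Q < [B [Q { }]] >] [B [Q < >]]]]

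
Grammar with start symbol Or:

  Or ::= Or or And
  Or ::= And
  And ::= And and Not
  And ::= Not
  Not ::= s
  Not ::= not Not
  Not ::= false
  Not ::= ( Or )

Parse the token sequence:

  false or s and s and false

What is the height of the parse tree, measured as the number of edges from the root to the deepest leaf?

5

[Or [Or [And [Not false]]] or [And [And [And [Not s]] and [Not s]] and [Not false]]]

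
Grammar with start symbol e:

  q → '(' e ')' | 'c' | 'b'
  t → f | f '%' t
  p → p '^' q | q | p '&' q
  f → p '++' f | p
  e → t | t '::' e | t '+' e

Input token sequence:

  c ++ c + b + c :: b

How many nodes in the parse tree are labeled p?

5

[e [t [f [p [q c]] ++ [f [p [q c]]]]] + [e [t [f [p [q b]]]] + [e [t [f [p [q c]]]] :: [e [t [f [p [q b]]]]]]]]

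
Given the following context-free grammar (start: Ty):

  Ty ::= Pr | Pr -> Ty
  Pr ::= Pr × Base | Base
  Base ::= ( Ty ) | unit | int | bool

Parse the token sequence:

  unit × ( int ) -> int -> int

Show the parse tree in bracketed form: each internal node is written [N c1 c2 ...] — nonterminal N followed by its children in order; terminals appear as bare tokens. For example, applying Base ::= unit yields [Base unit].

[Ty [Pr [Pr [Base unit]] × [Base ( [Ty [Pr [Base int]]] )]] -> [Ty [Pr [Base int]] -> [Ty [Pr [Base int]]]]]

Ty
Pr -> Ty
Pr × Base -> Ty
Base × Base -> Ty
unit × Base -> Ty
unit × ( Ty ) -> Ty
unit × ( Pr ) -> Ty
unit × ( Base ) -> Ty
unit × ( int ) -> Ty
unit × ( int ) -> Pr -> Ty
unit × ( int ) -> Base -> Ty
unit × ( int ) -> int -> Ty
unit × ( int ) -> int -> Pr
unit × ( int ) -> int -> Base
unit × ( int ) -> int -> int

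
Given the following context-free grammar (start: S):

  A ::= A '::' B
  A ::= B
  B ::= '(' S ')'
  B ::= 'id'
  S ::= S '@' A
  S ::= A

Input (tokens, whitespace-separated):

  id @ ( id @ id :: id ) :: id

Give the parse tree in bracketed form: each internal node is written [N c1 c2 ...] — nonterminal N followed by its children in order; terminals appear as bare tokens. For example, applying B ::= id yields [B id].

S
S @ A
A @ A
B @ A
id @ A
id @ A :: B
id @ B :: B
id @ ( S ) :: B
id @ ( S @ A ) :: B
id @ ( A @ A ) :: B
id @ ( B @ A ) :: B
id @ ( id @ A ) :: B
id @ ( id @ A :: B ) :: B
id @ ( id @ B :: B ) :: B
id @ ( id @ id :: B ) :: B
id @ ( id @ id :: id ) :: B
id @ ( id @ id :: id ) :: id

[S [S [A [B id]]] @ [A [A [B ( [S [S [A [B id]]] @ [A [A [B id]] :: [B id]]] )]] :: [B id]]]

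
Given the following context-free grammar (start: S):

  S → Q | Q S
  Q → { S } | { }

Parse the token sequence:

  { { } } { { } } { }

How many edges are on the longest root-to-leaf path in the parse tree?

[S [Q { [S [Q { }]] }] [S [Q { [S [Q { }]] }] [S [Q { }]]]]

5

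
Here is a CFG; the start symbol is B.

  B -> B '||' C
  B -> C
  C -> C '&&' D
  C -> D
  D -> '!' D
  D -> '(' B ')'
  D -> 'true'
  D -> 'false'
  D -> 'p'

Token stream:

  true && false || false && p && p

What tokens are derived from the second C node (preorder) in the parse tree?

[B [B [C [C [D true]] && [D false]]] || [C [C [C [D false]] && [D p]] && [D p]]]

true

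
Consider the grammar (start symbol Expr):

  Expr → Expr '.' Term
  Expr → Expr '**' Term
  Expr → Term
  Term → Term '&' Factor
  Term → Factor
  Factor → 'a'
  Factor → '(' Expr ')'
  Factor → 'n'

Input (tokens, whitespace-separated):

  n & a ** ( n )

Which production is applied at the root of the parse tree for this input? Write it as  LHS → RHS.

Expr → Expr '**' Term

[Expr [Expr [Term [Term [Factor n]] & [Factor a]]] ** [Term [Factor ( [Expr [Term [Factor n]]] )]]]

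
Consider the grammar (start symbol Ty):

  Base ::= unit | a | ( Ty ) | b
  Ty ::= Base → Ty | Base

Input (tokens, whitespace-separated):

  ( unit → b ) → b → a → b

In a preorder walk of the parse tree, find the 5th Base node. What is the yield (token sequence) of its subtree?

[Ty [Base ( [Ty [Base unit] → [Ty [Base b]]] )] → [Ty [Base b] → [Ty [Base a] → [Ty [Base b]]]]]

a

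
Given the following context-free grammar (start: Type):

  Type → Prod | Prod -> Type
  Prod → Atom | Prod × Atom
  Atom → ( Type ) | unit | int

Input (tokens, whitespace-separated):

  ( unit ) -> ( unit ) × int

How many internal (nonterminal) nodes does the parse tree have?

[Type [Prod [Atom ( [Type [Prod [Atom unit]]] )]] -> [Type [Prod [Prod [Atom ( [Type [Prod [Atom unit]]] )]] × [Atom int]]]]

14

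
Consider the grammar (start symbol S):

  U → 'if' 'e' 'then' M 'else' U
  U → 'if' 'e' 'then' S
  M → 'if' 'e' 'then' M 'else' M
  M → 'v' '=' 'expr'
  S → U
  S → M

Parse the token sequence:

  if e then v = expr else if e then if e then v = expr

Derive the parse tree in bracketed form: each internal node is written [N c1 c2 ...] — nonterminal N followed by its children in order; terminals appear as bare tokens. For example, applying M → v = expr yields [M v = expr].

S
U
if e then M else U
if e then v = expr else U
if e then v = expr else if e then S
if e then v = expr else if e then U
if e then v = expr else if e then if e then S
if e then v = expr else if e then if e then M
if e then v = expr else if e then if e then v = expr

[S [U if e then [M v = expr] else [U if e then [S [U if e then [S [M v = expr]]]]]]]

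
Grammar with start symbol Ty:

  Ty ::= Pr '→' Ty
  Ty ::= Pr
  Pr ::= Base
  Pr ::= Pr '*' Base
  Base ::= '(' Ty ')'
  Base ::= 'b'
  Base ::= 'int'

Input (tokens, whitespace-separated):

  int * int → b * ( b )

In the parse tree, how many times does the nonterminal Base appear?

[Ty [Pr [Pr [Base int]] * [Base int]] → [Ty [Pr [Pr [Base b]] * [Base ( [Ty [Pr [Base b]]] )]]]]

5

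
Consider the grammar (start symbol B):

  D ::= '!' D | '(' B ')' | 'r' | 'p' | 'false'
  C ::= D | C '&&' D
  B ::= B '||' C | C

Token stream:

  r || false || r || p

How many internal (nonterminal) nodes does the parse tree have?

[B [B [B [B [C [D r]]] || [C [D false]]] || [C [D r]]] || [C [D p]]]

12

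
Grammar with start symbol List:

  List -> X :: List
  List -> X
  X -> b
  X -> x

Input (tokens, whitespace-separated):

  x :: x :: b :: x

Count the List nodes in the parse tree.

4

[List [X x] :: [List [X x] :: [List [X b] :: [List [X x]]]]]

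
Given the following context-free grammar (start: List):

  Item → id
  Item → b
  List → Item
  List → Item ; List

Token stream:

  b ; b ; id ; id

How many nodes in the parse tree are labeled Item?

4

[List [Item b] ; [List [Item b] ; [List [Item id] ; [List [Item id]]]]]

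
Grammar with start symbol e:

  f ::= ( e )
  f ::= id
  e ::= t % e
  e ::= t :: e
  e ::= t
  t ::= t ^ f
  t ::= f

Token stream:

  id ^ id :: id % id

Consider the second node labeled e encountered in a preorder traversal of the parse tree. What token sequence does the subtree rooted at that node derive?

[e [t [t [f id]] ^ [f id]] :: [e [t [f id]] % [e [t [f id]]]]]

id % id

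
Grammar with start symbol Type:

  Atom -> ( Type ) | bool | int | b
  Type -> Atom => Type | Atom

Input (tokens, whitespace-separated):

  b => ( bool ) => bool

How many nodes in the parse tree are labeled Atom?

4

[Type [Atom b] => [Type [Atom ( [Type [Atom bool]] )] => [Type [Atom bool]]]]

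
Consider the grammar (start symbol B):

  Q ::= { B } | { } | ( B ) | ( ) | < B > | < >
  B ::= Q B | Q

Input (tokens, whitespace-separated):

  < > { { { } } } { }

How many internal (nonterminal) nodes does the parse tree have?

10

[B [Q < >] [B [Q { [B [Q { [B [Q { }]] }]] }] [B [Q { }]]]]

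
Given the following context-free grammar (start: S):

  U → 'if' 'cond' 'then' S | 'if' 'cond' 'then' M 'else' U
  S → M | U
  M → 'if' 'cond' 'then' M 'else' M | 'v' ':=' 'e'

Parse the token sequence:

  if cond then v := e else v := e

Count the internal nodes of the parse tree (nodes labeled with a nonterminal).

[S [M if cond then [M v := e] else [M v := e]]]

4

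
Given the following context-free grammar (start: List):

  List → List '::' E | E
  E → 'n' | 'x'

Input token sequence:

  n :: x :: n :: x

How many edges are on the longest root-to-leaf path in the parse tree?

5

[List [List [List [List [E n]] :: [E x]] :: [E n]] :: [E x]]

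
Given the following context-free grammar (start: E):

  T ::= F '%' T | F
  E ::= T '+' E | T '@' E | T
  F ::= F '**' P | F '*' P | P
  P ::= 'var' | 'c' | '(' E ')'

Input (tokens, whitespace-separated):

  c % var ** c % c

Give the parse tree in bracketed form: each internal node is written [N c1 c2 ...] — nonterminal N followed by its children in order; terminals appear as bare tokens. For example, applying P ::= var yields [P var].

E
T
F % T
P % T
c % T
c % F % T
c % F ** P % T
c % P ** P % T
c % var ** P % T
c % var ** c % T
c % var ** c % F
c % var ** c % P
c % var ** c % c

[E [T [F [P c]] % [T [F [F [P var]] ** [P c]] % [T [F [P c]]]]]]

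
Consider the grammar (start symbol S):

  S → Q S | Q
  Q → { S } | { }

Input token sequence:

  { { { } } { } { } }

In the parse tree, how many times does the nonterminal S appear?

[S [Q { [S [Q { [S [Q { }]] }] [S [Q { }] [S [Q { }]]]] }]]

5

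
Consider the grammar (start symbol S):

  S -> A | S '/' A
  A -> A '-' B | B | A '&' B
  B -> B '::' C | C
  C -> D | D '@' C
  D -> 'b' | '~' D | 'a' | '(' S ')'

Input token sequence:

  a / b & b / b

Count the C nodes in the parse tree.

4

[S [S [S [A [B [C [D a]]]]] / [A [A [B [C [D b]]]] & [B [C [D b]]]]] / [A [B [C [D b]]]]]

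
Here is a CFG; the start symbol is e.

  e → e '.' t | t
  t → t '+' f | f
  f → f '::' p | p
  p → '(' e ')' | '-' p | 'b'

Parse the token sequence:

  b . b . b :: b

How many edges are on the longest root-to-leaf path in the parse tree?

6

[e [e [e [t [f [p b]]]] . [t [f [p b]]]] . [t [f [f [p b]] :: [p b]]]]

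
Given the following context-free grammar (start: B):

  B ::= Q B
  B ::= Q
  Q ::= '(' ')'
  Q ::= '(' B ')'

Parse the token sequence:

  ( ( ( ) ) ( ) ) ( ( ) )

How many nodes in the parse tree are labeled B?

[B [Q ( [B [Q ( [B [Q ( )]] )] [B [Q ( )]]] )] [B [Q ( [B [Q ( )]] )]]]

6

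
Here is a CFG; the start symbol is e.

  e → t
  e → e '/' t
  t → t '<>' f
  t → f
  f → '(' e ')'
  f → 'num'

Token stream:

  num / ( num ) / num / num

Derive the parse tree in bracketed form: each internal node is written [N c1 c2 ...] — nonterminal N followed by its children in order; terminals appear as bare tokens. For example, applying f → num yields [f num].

e
e / t
e / t / t
e / t / t / t
t / t / t / t
f / t / t / t
num / t / t / t
num / f / t / t
num / ( e ) / t / t
num / ( t ) / t / t
num / ( f ) / t / t
num / ( num ) / t / t
num / ( num ) / f / t
num / ( num ) / num / t
num / ( num ) / num / f
num / ( num ) / num / num

[e [e [e [e [t [f num]]] / [t [f ( [e [t [f num]]] )]]] / [t [f num]]] / [t [f num]]]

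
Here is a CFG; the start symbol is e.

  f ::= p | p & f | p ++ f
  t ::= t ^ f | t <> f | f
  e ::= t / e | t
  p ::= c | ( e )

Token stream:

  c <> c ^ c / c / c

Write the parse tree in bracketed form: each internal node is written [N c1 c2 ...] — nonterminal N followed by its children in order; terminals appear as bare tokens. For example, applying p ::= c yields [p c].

e
t / e
t ^ f / e
t <> f ^ f / e
f <> f ^ f / e
p <> f ^ f / e
c <> f ^ f / e
c <> p ^ f / e
c <> c ^ f / e
c <> c ^ p / e
c <> c ^ c / e
c <> c ^ c / t / e
c <> c ^ c / f / e
c <> c ^ c / p / e
c <> c ^ c / c / e
c <> c ^ c / c / t
c <> c ^ c / c / f
c <> c ^ c / c / p
c <> c ^ c / c / c

[e [t [t [t [f [p c]]] <> [f [p c]]] ^ [f [p c]]] / [e [t [f [p c]]] / [e [t [f [p c]]]]]]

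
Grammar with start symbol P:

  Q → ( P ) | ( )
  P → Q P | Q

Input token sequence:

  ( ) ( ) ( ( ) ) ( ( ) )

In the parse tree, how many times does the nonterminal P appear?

6

[P [Q ( )] [P [Q ( )] [P [Q ( [P [Q ( )]] )] [P [Q ( [P [Q ( )]] )]]]]]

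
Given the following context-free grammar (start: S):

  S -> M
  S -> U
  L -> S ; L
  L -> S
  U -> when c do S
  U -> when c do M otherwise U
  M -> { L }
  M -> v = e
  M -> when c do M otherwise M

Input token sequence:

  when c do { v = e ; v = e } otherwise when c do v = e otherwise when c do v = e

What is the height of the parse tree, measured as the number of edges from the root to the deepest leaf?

[S [U when c do [M { [L [S [M v = e]] ; [L [S [M v = e]]]] }] otherwise [U when c do [M v = e] otherwise [U when c do [S [M v = e]]]]]]

7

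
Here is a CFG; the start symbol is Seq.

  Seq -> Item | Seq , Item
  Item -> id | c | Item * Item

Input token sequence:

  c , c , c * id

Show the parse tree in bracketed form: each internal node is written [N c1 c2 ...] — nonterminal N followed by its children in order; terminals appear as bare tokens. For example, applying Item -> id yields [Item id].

Seq
Seq , Item
Seq , Item , Item
Item , Item , Item
c , Item , Item
c , c , Item
c , c , Item * Item
c , c , c * Item
c , c , c * id

[Seq [Seq [Seq [Item c]] , [Item c]] , [Item [Item c] * [Item id]]]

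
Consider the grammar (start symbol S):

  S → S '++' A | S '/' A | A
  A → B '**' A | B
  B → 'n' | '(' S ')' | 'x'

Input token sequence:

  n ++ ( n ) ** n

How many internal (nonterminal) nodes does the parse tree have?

[S [S [A [B n]]] ++ [A [B ( [S [A [B n]]] )] ** [A [B n]]]]

11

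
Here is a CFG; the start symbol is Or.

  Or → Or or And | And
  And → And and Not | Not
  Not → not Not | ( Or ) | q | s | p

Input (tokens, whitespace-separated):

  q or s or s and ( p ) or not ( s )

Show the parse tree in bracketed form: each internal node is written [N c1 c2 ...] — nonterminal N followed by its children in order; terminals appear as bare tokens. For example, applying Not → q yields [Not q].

Or
Or or And
Or or And or And
Or or And or And or And
And or And or And or And
Not or And or And or And
q or And or And or And
q or Not or And or And
q or s or And or And
q or s or And and Not or And
q or s or Not and Not or And
q or s or s and Not or And
q or s or s and ( Or ) or And
q or s or s and ( And ) or And
q or s or s and ( Not ) or And
q or s or s and ( p ) or And
q or s or s and ( p ) or Not
q or s or s and ( p ) or not Not
q or s or s and ( p ) or not ( Or )
q or s or s and ( p ) or not ( And )
q or s or s and ( p ) or not ( Not )
q or s or s and ( p ) or not ( s )

[Or [Or [Or [Or [And [Not q]]] or [And [Not s]]] or [And [And [Not s]] and [Not ( [Or [And [Not p]]] )]]] or [And [Not not [Not ( [Or [And [Not s]]] )]]]]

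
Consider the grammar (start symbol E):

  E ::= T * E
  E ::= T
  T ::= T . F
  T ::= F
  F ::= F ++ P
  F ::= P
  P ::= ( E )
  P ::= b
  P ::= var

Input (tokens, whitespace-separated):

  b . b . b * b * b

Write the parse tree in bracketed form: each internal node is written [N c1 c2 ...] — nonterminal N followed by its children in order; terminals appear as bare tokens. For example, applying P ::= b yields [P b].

[E [T [T [T [F [P b]]] . [F [P b]]] . [F [P b]]] * [E [T [F [P b]]] * [E [T [F [P b]]]]]]

E
T * E
T . F * E
T . F . F * E
F . F . F * E
P . F . F * E
b . F . F * E
b . P . F * E
b . b . F * E
b . b . P * E
b . b . b * E
b . b . b * T * E
b . b . b * F * E
b . b . b * P * E
b . b . b * b * E
b . b . b * b * T
b . b . b * b * F
b . b . b * b * P
b . b . b * b * b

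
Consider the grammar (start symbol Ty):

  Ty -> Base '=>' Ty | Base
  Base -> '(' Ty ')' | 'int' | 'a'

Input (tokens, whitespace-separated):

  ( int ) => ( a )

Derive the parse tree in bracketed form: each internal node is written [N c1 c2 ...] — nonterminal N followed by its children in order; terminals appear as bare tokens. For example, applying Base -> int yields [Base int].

[Ty [Base ( [Ty [Base int]] )] => [Ty [Base ( [Ty [Base a]] )]]]

Ty
Base => Ty
( Ty ) => Ty
( Base ) => Ty
( int ) => Ty
( int ) => Base
( int ) => ( Ty )
( int ) => ( Base )
( int ) => ( a )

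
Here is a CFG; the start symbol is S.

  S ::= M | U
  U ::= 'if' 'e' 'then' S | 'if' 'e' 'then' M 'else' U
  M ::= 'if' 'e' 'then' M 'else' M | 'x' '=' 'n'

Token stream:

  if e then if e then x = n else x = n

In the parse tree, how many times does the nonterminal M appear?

[S [U if e then [S [M if e then [M x = n] else [M x = n]]]]]

3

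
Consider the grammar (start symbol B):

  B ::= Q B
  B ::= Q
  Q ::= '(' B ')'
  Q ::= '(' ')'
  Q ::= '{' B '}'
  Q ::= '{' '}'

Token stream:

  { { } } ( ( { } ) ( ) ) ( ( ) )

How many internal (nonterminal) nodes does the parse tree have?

16

[B [Q { [B [Q { }]] }] [B [Q ( [B [Q ( [B [Q { }]] )] [B [Q ( )]]] )] [B [Q ( [B [Q ( )]] )]]]]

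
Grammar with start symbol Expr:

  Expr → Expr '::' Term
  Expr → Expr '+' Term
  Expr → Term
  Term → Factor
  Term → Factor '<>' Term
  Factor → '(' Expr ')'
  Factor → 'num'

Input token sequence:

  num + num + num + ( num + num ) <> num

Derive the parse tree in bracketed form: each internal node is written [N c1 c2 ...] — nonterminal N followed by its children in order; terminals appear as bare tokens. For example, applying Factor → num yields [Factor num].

[Expr [Expr [Expr [Expr [Term [Factor num]]] + [Term [Factor num]]] + [Term [Factor num]]] + [Term [Factor ( [Expr [Expr [Term [Factor num]]] + [Term [Factor num]]] )] <> [Term [Factor num]]]]

Expr
Expr + Term
Expr + Term + Term
Expr + Term + Term + Term
Term + Term + Term + Term
Factor + Term + Term + Term
num + Term + Term + Term
num + Factor + Term + Term
num + num + Term + Term
num + num + Factor + Term
num + num + num + Term
num + num + num + Factor <> Term
num + num + num + ( Expr ) <> Term
num + num + num + ( Expr + Term ) <> Term
num + num + num + ( Term + Term ) <> Term
num + num + num + ( Factor + Term ) <> Term
num + num + num + ( num + Term ) <> Term
num + num + num + ( num + Factor ) <> Term
num + num + num + ( num + num ) <> Term
num + num + num + ( num + num ) <> Factor
num + num + num + ( num + num ) <> num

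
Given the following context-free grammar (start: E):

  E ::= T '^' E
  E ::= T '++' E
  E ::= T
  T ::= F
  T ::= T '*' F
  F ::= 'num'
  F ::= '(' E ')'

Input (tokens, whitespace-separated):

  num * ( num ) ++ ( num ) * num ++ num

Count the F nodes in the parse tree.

[E [T [T [F num]] * [F ( [E [T [F num]]] )]] ++ [E [T [T [F ( [E [T [F num]]] )]] * [F num]] ++ [E [T [F num]]]]]

7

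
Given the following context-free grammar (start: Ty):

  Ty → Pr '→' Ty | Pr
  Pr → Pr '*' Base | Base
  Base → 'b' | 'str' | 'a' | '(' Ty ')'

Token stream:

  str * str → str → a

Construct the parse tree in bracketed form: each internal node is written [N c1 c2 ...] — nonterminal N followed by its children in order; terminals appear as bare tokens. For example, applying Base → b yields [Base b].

Ty
Pr → Ty
Pr * Base → Ty
Base * Base → Ty
str * Base → Ty
str * str → Ty
str * str → Pr → Ty
str * str → Base → Ty
str * str → str → Ty
str * str → str → Pr
str * str → str → Base
str * str → str → a

[Ty [Pr [Pr [Base str]] * [Base str]] → [Ty [Pr [Base str]] → [Ty [Pr [Base a]]]]]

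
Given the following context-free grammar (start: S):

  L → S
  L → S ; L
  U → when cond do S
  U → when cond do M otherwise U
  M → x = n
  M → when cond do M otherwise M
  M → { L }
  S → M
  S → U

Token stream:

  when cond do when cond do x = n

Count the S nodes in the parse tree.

3

[S [U when cond do [S [U when cond do [S [M x = n]]]]]]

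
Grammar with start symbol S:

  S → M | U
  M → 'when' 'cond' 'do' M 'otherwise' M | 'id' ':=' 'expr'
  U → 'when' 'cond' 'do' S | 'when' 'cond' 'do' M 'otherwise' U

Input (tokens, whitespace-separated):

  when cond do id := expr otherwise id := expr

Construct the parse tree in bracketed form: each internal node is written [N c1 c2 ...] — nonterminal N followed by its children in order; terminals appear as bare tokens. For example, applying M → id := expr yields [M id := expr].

S
M
when cond do M otherwise M
when cond do id := expr otherwise M
when cond do id := expr otherwise id := expr

[S [M when cond do [M id := expr] otherwise [M id := expr]]]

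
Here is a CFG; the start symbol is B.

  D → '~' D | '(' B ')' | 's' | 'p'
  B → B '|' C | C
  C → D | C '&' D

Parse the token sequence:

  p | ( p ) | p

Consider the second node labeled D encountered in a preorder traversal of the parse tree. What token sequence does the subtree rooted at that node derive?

( p )

[B [B [B [C [D p]]] | [C [D ( [B [C [D p]]] )]]] | [C [D p]]]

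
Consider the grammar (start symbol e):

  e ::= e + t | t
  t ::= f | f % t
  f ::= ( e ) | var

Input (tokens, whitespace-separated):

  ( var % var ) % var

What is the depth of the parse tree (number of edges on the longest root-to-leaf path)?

[e [t [f ( [e [t [f var] % [t [f var]]]] )] % [t [f var]]]]

7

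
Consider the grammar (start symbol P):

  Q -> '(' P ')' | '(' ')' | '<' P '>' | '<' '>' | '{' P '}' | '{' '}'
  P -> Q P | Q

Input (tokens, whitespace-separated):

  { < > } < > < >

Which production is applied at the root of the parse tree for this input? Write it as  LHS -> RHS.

P -> Q P

[P [Q { [P [Q < >]] }] [P [Q < >] [P [Q < >]]]]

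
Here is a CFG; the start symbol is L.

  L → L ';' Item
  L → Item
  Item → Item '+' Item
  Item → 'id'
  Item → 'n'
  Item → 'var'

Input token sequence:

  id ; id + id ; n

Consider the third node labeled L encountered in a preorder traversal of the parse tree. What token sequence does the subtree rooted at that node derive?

[L [L [L [Item id]] ; [Item [Item id] + [Item id]]] ; [Item n]]

id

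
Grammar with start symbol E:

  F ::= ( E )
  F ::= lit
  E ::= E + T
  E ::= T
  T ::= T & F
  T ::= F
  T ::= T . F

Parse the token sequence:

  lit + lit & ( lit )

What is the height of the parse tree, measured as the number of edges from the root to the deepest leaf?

6

[E [E [T [F lit]]] + [T [T [F lit]] & [F ( [E [T [F lit]]] )]]]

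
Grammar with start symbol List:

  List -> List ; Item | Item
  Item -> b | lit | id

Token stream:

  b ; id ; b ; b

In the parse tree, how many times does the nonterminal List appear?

4

[List [List [List [List [Item b]] ; [Item id]] ; [Item b]] ; [Item b]]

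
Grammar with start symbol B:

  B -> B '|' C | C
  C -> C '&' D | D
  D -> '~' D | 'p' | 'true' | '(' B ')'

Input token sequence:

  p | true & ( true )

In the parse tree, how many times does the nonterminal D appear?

4

[B [B [C [D p]]] | [C [C [D true]] & [D ( [B [C [D true]]] )]]]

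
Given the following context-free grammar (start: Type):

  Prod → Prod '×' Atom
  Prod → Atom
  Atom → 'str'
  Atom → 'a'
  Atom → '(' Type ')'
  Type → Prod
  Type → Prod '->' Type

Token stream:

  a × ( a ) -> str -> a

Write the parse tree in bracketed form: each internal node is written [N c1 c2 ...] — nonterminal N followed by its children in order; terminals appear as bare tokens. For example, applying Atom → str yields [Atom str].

[Type [Prod [Prod [Atom a]] × [Atom ( [Type [Prod [Atom a]]] )]] -> [Type [Prod [Atom str]] -> [Type [Prod [Atom a]]]]]

Type
Prod -> Type
Prod × Atom -> Type
Atom × Atom -> Type
a × Atom -> Type
a × ( Type ) -> Type
a × ( Prod ) -> Type
a × ( Atom ) -> Type
a × ( a ) -> Type
a × ( a ) -> Prod -> Type
a × ( a ) -> Atom -> Type
a × ( a ) -> str -> Type
a × ( a ) -> str -> Prod
a × ( a ) -> str -> Atom
a × ( a ) -> str -> a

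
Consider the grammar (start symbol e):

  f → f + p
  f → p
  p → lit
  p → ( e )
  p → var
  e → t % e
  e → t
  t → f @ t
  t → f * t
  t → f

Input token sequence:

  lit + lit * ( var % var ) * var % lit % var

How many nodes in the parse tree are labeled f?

8

[e [t [f [f [p lit]] + [p lit]] * [t [f [p ( [e [t [f [p var]]] % [e [t [f [p var]]]]] )]] * [t [f [p var]]]]] % [e [t [f [p lit]]] % [e [t [f [p var]]]]]]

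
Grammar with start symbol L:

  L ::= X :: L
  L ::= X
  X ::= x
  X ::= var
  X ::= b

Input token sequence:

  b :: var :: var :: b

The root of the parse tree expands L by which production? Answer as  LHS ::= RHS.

[L [X b] :: [L [X var] :: [L [X var] :: [L [X b]]]]]

L ::= X :: L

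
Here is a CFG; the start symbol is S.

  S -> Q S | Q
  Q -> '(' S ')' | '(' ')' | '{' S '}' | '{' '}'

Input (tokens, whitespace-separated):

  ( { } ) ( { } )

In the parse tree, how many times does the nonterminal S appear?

[S [Q ( [S [Q { }]] )] [S [Q ( [S [Q { }]] )]]]

4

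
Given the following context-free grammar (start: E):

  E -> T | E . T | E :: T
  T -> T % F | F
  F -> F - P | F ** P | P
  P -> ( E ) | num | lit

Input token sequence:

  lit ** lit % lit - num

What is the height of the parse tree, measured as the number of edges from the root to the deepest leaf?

[E [T [T [F [F [P lit]] ** [P lit]]] % [F [F [P lit]] - [P num]]]]

6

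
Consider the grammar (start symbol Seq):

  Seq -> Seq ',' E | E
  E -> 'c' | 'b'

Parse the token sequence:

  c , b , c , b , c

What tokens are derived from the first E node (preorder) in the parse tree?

[Seq [Seq [Seq [Seq [Seq [E c]] , [E b]] , [E c]] , [E b]] , [E c]]

c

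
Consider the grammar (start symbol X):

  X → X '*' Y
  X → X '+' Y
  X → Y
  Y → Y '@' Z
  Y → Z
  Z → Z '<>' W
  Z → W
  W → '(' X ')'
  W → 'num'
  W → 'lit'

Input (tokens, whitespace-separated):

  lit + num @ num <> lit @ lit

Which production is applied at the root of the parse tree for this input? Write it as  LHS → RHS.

[X [X [Y [Z [W lit]]]] + [Y [Y [Y [Z [W num]]] @ [Z [Z [W num]] <> [W lit]]] @ [Z [W lit]]]]

X → X '+' Y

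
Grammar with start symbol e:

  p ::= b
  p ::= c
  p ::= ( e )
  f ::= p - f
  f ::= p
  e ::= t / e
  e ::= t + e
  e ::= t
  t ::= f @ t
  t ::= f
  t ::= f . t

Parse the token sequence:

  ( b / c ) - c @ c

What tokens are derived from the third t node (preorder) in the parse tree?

[e [t [f [p ( [e [t [f [p b]]] / [e [t [f [p c]]]]] )] - [f [p c]]] @ [t [f [p c]]]]]

c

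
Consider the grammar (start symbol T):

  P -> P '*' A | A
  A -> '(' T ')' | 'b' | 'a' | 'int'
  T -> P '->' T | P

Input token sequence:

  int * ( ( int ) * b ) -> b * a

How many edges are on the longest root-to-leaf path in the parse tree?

[T [P [P [A int]] * [A ( [T [P [P [A ( [T [P [A int]]] )]] * [A b]]] )]] -> [T [P [P [A b]] * [A a]]]]

10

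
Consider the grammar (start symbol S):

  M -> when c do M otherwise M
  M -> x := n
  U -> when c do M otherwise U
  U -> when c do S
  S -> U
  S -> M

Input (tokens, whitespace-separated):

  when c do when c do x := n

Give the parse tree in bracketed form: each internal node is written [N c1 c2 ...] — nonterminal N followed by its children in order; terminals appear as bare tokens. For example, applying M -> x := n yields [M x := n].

[S [U when c do [S [U when c do [S [M x := n]]]]]]

S
U
when c do S
when c do U
when c do when c do S
when c do when c do M
when c do when c do x := n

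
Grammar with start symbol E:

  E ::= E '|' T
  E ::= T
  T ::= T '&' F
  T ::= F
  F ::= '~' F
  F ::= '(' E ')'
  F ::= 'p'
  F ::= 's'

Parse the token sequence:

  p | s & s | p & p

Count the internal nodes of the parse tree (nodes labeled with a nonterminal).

[E [E [E [T [F p]]] | [T [T [F s]] & [F s]]] | [T [T [F p]] & [F p]]]

13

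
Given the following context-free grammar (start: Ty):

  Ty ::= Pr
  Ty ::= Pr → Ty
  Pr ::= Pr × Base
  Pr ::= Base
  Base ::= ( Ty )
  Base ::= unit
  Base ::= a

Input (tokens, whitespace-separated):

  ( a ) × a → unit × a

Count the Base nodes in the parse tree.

5

[Ty [Pr [Pr [Base ( [Ty [Pr [Base a]]] )]] × [Base a]] → [Ty [Pr [Pr [Base unit]] × [Base a]]]]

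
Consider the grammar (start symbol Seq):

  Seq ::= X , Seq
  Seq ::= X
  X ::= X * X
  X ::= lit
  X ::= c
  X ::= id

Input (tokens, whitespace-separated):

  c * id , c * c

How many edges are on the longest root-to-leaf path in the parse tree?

[Seq [X [X c] * [X id]] , [Seq [X [X c] * [X c]]]]

4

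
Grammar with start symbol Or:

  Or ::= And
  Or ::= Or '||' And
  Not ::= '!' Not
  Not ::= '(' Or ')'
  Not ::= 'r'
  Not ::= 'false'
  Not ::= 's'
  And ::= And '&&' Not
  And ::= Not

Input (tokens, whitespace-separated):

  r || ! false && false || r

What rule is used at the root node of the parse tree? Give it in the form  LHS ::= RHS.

Or ::= Or '||' And

[Or [Or [Or [And [Not r]]] || [And [And [Not ! [Not false]]] && [Not false]]] || [And [Not r]]]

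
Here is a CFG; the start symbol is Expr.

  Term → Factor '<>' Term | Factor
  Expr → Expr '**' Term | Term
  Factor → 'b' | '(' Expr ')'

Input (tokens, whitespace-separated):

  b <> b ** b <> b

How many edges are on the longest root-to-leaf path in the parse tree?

[Expr [Expr [Term [Factor b] <> [Term [Factor b]]]] ** [Term [Factor b] <> [Term [Factor b]]]]

5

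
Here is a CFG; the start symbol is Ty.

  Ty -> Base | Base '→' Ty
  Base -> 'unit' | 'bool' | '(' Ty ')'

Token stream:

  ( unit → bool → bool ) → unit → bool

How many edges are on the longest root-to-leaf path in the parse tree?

6

[Ty [Base ( [Ty [Base unit] → [Ty [Base bool] → [Ty [Base bool]]]] )] → [Ty [Base unit] → [Ty [Base bool]]]]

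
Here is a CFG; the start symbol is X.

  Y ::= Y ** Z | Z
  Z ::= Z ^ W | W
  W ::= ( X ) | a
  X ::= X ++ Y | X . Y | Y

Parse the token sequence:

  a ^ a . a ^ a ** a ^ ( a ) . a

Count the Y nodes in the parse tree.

5

[X [X [X [Y [Z [Z [W a]] ^ [W a]]]] . [Y [Y [Z [Z [W a]] ^ [W a]]] ** [Z [Z [W a]] ^ [W ( [X [Y [Z [W a]]]] )]]]] . [Y [Z [W a]]]]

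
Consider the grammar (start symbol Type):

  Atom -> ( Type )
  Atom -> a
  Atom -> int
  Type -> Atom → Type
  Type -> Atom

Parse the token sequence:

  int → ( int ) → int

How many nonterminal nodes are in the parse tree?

[Type [Atom int] → [Type [Atom ( [Type [Atom int]] )] → [Type [Atom int]]]]

8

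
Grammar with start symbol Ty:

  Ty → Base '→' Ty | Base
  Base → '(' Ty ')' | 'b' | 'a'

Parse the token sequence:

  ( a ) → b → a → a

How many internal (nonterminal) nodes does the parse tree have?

[Ty [Base ( [Ty [Base a]] )] → [Ty [Base b] → [Ty [Base a] → [Ty [Base a]]]]]

10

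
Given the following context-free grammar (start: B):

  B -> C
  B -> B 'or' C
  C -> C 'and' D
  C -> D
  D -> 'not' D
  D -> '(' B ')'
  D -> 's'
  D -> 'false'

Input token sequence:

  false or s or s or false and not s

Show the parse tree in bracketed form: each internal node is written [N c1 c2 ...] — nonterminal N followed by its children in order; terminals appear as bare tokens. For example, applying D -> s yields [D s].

B
B or C
B or C or C
B or C or C or C
C or C or C or C
D or C or C or C
false or C or C or C
false or D or C or C
false or s or C or C
false or s or D or C
false or s or s or C
false or s or s or C and D
false or s or s or D and D
false or s or s or false and D
false or s or s or false and not D
false or s or s or false and not s

[B [B [B [B [C [D false]]] or [C [D s]]] or [C [D s]]] or [C [C [D false]] and [D not [D s]]]]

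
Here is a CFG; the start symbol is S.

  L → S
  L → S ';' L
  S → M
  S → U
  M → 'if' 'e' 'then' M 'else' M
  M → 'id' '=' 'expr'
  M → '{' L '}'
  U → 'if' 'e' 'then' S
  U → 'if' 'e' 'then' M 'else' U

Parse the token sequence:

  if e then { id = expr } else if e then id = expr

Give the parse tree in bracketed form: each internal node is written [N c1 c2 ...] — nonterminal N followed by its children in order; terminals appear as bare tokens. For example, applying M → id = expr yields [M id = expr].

S
U
if e then M else U
if e then { L } else U
if e then { S } else U
if e then { M } else U
if e then { id = expr } else U
if e then { id = expr } else if e then S
if e then { id = expr } else if e then M
if e then { id = expr } else if e then id = expr

[S [U if e then [M { [L [S [M id = expr]]] }] else [U if e then [S [M id = expr]]]]]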